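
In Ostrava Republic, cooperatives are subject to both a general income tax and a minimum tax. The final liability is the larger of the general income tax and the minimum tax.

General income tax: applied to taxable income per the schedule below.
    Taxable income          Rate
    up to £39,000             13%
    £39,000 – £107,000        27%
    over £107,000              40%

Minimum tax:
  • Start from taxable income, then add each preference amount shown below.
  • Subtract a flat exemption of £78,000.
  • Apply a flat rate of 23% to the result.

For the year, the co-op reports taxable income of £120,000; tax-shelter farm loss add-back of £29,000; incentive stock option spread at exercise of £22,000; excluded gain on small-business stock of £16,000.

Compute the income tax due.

£28,630

General income tax:
  £39,000 × 13% = £5,070
  £68,000 × 27% = £18,360
  £13,000 × 40% = £5,200
  → £28,630

Minimum tax:
  Adjusted income: £120,000 + £29,000 + £22,000 + £16,000 = £187,000
  Less exemption £78,000 → base £109,000
  £109,000 × 23% = £25,070

£28,630 > £25,070, so the general income tax governs.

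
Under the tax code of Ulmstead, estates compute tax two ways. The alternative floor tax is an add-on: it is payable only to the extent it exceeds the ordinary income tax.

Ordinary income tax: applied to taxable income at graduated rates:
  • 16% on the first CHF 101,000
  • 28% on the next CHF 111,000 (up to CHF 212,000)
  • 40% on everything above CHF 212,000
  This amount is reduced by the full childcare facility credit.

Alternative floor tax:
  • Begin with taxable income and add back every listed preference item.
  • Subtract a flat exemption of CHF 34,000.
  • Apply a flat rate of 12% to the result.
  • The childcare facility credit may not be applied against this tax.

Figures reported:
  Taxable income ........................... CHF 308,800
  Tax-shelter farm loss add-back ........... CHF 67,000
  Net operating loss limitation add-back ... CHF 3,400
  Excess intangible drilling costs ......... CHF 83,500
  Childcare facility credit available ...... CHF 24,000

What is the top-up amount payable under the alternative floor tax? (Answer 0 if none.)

CHF 0

Ordinary income tax:
  CHF 101,000 × 16% = CHF 16,160
  CHF 111,000 × 28% = CHF 31,080
  CHF 96,800 × 40% = CHF 38,720
  → CHF 85,960
  Less childcare facility credit CHF 24,000 → CHF 61,960

Alternative floor tax:
  Adjusted income: CHF 308,800 + CHF 67,000 + CHF 3,400 + CHF 83,500 = CHF 462,700
  Less exemption CHF 34,000 → base CHF 428,700
  CHF 428,700 × 12% = CHF 51,444

CHF 51,444 ≤ CHF 61,960, so no add-on is due.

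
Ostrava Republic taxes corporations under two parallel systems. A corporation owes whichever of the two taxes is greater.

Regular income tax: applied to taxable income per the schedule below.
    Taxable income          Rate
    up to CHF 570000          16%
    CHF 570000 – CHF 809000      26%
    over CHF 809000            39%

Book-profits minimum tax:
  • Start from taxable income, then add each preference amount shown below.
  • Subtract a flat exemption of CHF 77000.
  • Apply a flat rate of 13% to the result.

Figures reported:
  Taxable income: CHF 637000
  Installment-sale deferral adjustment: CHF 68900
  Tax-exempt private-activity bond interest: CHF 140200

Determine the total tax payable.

CHF 108620

Book-profits minimum tax:
  Adjusted income: CHF 637000 + CHF 68900 + CHF 140200 = CHF 846100
  Less exemption CHF 77000 → base CHF 769100
  CHF 769100 × 13% = CHF 99983

Regular income tax:
  CHF 570000 × 16% = CHF 91200
  CHF 67000 × 26% = CHF 17420
  → CHF 108620

CHF 108620 > CHF 99983, so the regular income tax governs.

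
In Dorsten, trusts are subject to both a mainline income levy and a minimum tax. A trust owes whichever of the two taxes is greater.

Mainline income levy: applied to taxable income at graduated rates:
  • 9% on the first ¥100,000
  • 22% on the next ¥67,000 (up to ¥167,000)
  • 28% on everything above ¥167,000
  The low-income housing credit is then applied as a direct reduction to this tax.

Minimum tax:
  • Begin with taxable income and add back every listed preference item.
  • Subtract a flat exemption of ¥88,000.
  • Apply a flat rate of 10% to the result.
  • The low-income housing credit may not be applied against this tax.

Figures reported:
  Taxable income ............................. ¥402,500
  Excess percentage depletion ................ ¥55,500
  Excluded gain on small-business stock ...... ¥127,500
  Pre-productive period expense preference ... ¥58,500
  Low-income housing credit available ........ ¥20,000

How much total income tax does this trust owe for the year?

Minimum tax:
  Adjusted income: ¥402,500 + ¥55,500 + ¥127,500 + ¥58,500 = ¥644,000
  Less exemption ¥88,000 → base ¥556,000
  ¥556,000 × 10% = ¥55,600

Mainline income levy:
  ¥100,000 × 9% = ¥9,000
  ¥67,000 × 22% = ¥14,740
  ¥235,500 × 28% = ¥65,940
  → ¥89,680
  Less low-income housing credit ¥20,000 → ¥69,680

¥69,680 > ¥55,600, so the mainline income levy governs.

¥69,680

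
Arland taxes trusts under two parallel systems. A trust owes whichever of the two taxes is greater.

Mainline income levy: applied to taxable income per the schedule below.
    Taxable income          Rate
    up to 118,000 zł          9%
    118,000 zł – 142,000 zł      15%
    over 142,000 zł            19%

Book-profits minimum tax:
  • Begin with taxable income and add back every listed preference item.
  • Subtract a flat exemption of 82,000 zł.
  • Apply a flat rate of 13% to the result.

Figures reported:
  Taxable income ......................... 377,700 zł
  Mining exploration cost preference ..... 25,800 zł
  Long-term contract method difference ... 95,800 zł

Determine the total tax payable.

Book-profits minimum tax:
  Adjusted income: 377,700 zł + 25,800 zł + 95,800 zł = 499,300 zł
  Less exemption 82,000 zł → base 417,300 zł
  417,300 zł × 13% = 54,249 zł

Mainline income levy:
  118,000 zł × 9% = 10,620 zł
  24,000 zł × 15% = 3,600 zł
  235,700 zł × 19% = 44,783 zł
  → 59,003 zł

59,003 zł > 54,249 zł, so the mainline income levy governs.

59,003 zł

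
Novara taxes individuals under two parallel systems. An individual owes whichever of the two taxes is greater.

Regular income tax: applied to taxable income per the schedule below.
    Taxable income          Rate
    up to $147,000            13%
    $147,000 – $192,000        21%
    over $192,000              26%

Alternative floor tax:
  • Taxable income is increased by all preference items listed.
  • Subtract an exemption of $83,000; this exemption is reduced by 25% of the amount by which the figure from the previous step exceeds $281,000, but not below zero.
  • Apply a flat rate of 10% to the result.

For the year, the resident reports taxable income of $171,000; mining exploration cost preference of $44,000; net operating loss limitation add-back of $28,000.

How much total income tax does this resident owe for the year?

$24,150

Alternative floor tax:
  Adjusted income: $171,000 + $44,000 + $28,000 = $243,000
  Exemption: $243,000 ≤ $281,000, so full $83,000 applies
  Base: $243,000 − $83,000 = $160,000
  $160,000 × 10% = $16,000

Regular income tax:
  $147,000 × 13% = $19,110
  $24,000 × 21% = $5,040
  → $24,150

$24,150 > $16,000, so the regular income tax governs.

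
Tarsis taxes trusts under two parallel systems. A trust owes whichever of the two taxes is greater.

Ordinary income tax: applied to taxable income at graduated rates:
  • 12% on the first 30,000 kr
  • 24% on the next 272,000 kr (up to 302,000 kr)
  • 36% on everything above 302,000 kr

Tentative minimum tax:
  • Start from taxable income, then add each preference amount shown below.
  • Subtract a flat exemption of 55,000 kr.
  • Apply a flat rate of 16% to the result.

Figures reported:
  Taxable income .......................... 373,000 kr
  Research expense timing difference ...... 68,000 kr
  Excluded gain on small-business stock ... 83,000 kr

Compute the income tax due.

94,440 kr

Tentative minimum tax:
  Adjusted income: 373,000 kr + 68,000 kr + 83,000 kr = 524,000 kr
  Less exemption 55,000 kr → base 469,000 kr
  469,000 kr × 16% = 75,040 kr

Ordinary income tax:
  30,000 kr × 12% = 3,600 kr
  272,000 kr × 24% = 65,280 kr
  71,000 kr × 36% = 25,560 kr
  → 94,440 kr

94,440 kr > 75,040 kr, so the ordinary income tax governs.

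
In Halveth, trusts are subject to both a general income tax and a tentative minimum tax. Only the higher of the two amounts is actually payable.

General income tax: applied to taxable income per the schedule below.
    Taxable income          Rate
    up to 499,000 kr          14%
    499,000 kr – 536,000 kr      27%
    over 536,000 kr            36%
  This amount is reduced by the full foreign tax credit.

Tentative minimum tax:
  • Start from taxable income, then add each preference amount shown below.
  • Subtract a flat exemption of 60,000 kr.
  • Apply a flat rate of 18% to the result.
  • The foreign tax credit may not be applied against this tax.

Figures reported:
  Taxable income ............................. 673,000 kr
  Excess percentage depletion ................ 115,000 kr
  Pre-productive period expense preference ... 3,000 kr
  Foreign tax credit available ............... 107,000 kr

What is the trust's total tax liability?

131,580 kr

Tentative minimum tax:
  Adjusted income: 673,000 kr + 115,000 kr + 3,000 kr = 791,000 kr
  Less exemption 60,000 kr → base 731,000 kr
  731,000 kr × 18% = 131,580 kr

General income tax:
  499,000 kr × 14% = 69,860 kr
  37,000 kr × 27% = 9,990 kr
  137,000 kr × 36% = 49,320 kr
  → 129,170 kr
  Less foreign tax credit 107,000 kr → 22,170 kr

131,580 kr > 22,170 kr, so the tentative minimum tax is the binding amount.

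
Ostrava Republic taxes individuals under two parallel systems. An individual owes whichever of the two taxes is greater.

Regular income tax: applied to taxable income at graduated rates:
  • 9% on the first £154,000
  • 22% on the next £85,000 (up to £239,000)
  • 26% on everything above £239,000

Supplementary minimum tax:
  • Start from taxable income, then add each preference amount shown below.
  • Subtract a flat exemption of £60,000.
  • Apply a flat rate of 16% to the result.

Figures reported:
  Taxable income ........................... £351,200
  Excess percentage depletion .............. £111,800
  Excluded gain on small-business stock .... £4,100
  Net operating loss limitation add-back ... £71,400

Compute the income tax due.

£76,560

Supplementary minimum tax:
  Adjusted income: £351,200 + £111,800 + £4,100 + £71,400 = £538,500
  Less exemption £60,000 → base £478,500
  £478,500 × 16% = £76,560

Regular income tax:
  £154,000 × 9% = £13,860
  £85,000 × 22% = £18,700
  £112,200 × 26% = £29,172
  → £61,732

£76,560 > £61,732, so the supplementary minimum tax is the binding amount.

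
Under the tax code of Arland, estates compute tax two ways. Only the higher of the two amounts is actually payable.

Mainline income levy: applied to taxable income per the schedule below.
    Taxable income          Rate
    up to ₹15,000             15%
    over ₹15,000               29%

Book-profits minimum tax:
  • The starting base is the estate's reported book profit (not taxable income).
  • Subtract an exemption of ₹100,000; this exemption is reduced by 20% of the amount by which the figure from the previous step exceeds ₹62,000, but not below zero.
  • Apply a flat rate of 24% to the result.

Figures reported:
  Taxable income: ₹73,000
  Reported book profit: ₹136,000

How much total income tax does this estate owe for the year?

₹19,070

Mainline income levy:
  ₹15,000 × 15% = ₹2,250
  ₹58,000 × 29% = ₹16,820
  → ₹19,070

Book-profits minimum tax:
  Base (reported book profit): ₹136,000
  Exemption: ₹100,000 − 20% × (₹136,000 − ₹62,000) = ₹100,000 − ₹14,800 = ₹85,200
  Base: ₹136,000 − ₹85,200 = ₹50,800
  ₹50,800 × 24% = ₹12,192

₹19,070 > ₹12,192, so the mainline income levy governs.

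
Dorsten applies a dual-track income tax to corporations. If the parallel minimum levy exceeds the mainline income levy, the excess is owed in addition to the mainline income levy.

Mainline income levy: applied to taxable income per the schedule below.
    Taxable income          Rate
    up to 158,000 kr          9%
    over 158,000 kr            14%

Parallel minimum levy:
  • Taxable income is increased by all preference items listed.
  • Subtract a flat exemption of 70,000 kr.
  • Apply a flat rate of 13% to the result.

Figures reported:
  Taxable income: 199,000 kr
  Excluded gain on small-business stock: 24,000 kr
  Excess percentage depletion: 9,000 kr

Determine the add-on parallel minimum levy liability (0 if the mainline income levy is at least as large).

Parallel minimum levy:
  Adjusted income: 199,000 kr + 24,000 kr + 9,000 kr = 232,000 kr
  Less exemption 70,000 kr → base 162,000 kr
  162,000 kr × 13% = 21,060 kr

Mainline income levy:
  158,000 kr × 9% = 14,220 kr
  41,000 kr × 14% = 5,740 kr
  → 19,960 kr

Excess of parallel minimum levy over mainline income levy: 21,060 kr − 19,960 kr = 1,100 kr.

1,100 kr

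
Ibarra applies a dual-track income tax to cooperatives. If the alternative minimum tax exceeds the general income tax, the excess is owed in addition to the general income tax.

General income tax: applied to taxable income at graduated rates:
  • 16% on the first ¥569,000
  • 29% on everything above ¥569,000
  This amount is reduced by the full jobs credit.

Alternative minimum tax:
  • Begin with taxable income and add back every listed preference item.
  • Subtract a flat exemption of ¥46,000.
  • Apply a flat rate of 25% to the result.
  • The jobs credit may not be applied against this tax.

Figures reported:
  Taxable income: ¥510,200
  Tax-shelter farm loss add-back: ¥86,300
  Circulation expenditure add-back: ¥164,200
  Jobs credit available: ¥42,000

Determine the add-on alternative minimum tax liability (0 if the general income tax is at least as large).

¥139,043

General income tax:
  ¥510,200 × 16% = ¥81,632
  Less jobs credit ¥42,000 → ¥39,632

Alternative minimum tax:
  Adjusted income: ¥510,200 + ¥86,300 + ¥164,200 = ¥760,700
  Less exemption ¥46,000 → base ¥714,700
  ¥714,700 × 25% = ¥178,675

Excess of alternative minimum tax over general income tax: ¥178,675 − ¥39,632 = ¥139,043.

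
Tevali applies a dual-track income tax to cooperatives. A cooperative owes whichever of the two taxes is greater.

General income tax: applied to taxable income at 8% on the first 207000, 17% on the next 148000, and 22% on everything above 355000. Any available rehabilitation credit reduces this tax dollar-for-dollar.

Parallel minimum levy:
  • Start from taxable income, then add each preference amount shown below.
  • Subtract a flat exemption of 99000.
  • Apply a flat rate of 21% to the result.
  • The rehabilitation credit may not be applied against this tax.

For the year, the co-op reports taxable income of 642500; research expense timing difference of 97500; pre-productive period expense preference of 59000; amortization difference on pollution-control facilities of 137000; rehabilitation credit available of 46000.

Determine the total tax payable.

Parallel minimum levy:
  Adjusted income: 642500 + 97500 + 59000 + 137000 = 936000
  Less exemption 99000 → base 837000
  837000 × 21% = 175770

General income tax:
  207000 × 8% = 16560
  148000 × 17% = 25160
  287500 × 22% = 63250
  → 104970
  Less rehabilitation credit 46000 → 58970

175770 > 58970, so the parallel minimum levy is the binding amount.

175770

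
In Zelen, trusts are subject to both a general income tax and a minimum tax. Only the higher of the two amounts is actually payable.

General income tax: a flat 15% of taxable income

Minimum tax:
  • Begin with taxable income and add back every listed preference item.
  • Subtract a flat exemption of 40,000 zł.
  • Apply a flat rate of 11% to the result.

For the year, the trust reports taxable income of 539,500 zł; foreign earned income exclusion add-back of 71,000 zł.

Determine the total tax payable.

80,925 zł

Minimum tax:
  Adjusted income: 539,500 zł + 71,000 zł = 610,500 zł
  Less exemption 40,000 zł → base 570,500 zł
  570,500 zł × 11% = 62,755 zł

General income tax:
  539,500 zł × 15% = 80,925 zł

80,925 zł > 62,755 zł, so the general income tax governs.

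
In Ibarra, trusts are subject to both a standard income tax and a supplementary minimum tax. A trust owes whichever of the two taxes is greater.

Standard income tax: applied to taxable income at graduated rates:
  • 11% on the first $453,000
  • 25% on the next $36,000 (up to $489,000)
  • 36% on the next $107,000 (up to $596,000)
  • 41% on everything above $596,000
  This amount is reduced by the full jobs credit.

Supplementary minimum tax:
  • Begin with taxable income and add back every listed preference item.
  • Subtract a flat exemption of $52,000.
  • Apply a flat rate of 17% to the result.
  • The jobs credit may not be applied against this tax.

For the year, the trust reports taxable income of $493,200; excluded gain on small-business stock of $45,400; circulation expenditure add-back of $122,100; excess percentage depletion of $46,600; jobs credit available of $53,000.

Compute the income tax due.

$111,401

Supplementary minimum tax:
  Adjusted income: $493,200 + $45,400 + $122,100 + $46,600 = $707,300
  Less exemption $52,000 → base $655,300
  $655,300 × 17% = $111,401

Standard income tax:
  $453,000 × 11% = $49,830
  $36,000 × 25% = $9,000
  $4,200 × 36% = $1,512
  → $60,342
  Less jobs credit $53,000 → $7,342

$111,401 > $7,342, so the supplementary minimum tax is the binding amount.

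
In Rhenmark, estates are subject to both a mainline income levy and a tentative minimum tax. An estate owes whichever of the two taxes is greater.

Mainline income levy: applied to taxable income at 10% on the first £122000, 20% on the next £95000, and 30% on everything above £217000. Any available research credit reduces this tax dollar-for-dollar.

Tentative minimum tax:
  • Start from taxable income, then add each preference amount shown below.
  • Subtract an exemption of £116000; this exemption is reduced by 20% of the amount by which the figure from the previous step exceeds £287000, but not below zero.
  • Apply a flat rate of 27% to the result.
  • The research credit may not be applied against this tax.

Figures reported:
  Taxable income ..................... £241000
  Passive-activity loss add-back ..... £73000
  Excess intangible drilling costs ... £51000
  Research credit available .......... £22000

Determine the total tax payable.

£71442

Mainline income levy:
  £122000 × 10% = £12200
  £95000 × 20% = £19000
  £24000 × 30% = £7200
  → £38400
  Less research credit £22000 → £16400

Tentative minimum tax:
  Adjusted income: £241000 + £73000 + £51000 = £365000
  Exemption: £116000 − 20% × (£365000 − £287000) = £116000 − £15600 = £100400
  Base: £365000 − £100400 = £264600
  £264600 × 27% = £71442

£71442 > £16400, so the tentative minimum tax is the binding amount.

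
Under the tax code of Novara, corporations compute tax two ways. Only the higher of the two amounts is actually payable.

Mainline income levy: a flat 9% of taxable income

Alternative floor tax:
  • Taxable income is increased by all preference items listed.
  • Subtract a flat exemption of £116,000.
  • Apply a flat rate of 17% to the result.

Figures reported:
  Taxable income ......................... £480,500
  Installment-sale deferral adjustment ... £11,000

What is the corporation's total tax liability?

Alternative floor tax:
  Adjusted income: £480,500 + £11,000 = £491,500
  Less exemption £116,000 → base £375,500
  £375,500 × 17% = £63,835

Mainline income levy:
  £480,500 × 9% = £43,245

£63,835 > £43,245, so the alternative floor tax is the binding amount.

£63,835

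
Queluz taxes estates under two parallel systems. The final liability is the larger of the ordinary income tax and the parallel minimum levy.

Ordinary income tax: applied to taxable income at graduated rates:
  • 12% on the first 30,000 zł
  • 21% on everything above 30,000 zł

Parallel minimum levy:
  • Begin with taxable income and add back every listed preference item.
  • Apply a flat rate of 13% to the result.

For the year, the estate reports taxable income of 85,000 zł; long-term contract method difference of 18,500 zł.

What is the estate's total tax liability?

15,150 zł

Ordinary income tax:
  30,000 zł × 12% = 3,600 zł
  55,000 zł × 21% = 11,550 zł
  → 15,150 zł

Parallel minimum levy:
  Adjusted income: 85,000 zł + 18,500 zł = 103,500 zł
  103,500 zł × 13% = 13,455 zł

15,150 zł > 13,455 zł, so the ordinary income tax governs.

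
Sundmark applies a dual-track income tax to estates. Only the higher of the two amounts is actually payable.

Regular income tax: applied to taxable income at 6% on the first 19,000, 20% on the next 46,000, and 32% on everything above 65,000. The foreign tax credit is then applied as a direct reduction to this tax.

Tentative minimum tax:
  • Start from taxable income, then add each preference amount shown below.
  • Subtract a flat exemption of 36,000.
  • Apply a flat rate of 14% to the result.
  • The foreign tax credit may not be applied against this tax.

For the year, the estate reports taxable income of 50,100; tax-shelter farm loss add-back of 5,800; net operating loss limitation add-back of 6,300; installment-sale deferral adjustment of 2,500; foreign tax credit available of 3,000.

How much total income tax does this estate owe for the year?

Tentative minimum tax:
  Adjusted income: 50,100 + 5,800 + 6,300 + 2,500 = 64,700
  Less exemption 36,000 → base 28,700
  28,700 × 14% = 4,018

Regular income tax:
  19,000 × 6% = 1,140
  31,100 × 20% = 6,220
  → 7,360
  Less foreign tax credit 3,000 → 4,360

4,360 > 4,018, so the regular income tax governs.

4,360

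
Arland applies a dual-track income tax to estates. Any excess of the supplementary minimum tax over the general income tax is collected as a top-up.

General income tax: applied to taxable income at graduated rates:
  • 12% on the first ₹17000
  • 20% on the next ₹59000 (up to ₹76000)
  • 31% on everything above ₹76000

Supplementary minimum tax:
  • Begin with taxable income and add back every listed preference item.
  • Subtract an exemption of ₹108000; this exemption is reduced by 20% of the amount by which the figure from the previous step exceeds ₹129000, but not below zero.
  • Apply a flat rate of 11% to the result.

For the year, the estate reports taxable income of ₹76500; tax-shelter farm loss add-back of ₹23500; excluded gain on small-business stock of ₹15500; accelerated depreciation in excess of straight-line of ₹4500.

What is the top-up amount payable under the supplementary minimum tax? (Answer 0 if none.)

₹0

Supplementary minimum tax:
  Adjusted income: ₹76500 + ₹23500 + ₹15500 + ₹4500 = ₹120000
  Exemption: ₹120000 ≤ ₹129000, so full ₹108000 applies
  Base: ₹120000 − ₹108000 = ₹12000
  ₹12000 × 11% = ₹1320

General income tax:
  ₹17000 × 12% = ₹2040
  ₹59000 × 20% = ₹11800
  ₹500 × 31% = ₹155
  → ₹13995

₹1320 ≤ ₹13995, so no add-on is due.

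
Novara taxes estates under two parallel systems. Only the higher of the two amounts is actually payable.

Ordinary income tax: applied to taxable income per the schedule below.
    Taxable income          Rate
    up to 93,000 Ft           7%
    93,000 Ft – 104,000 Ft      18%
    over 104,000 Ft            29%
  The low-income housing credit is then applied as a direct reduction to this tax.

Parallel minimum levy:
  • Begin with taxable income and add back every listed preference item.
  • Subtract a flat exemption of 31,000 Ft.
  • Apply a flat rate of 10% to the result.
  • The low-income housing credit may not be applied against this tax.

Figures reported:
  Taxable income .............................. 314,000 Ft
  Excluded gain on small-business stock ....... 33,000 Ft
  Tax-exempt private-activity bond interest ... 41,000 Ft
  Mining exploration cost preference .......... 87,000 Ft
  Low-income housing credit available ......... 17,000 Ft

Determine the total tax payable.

52,390 Ft

Ordinary income tax:
  93,000 Ft × 7% = 6,510 Ft
  11,000 Ft × 18% = 1,980 Ft
  210,000 Ft × 29% = 60,900 Ft
  → 69,390 Ft
  Less low-income housing credit 17,000 Ft → 52,390 Ft

Parallel minimum levy:
  Adjusted income: 314,000 Ft + 33,000 Ft + 41,000 Ft + 87,000 Ft = 475,000 Ft
  Less exemption 31,000 Ft → base 444,000 Ft
  444,000 Ft × 10% = 44,400 Ft

52,390 Ft > 44,400 Ft, so the ordinary income tax governs.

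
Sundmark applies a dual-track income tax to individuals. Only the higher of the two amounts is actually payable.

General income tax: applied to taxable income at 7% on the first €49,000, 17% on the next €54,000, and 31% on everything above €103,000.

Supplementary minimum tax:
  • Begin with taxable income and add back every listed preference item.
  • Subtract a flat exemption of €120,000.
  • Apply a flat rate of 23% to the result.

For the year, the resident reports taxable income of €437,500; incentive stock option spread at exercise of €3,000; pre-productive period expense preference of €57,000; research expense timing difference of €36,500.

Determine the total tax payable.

€116,305

General income tax:
  €49,000 × 7% = €3,430
  €54,000 × 17% = €9,180
  €334,500 × 31% = €103,695
  → €116,305

Supplementary minimum tax:
  Adjusted income: €437,500 + €3,000 + €57,000 + €36,500 = €534,000
  Less exemption €120,000 → base €414,000
  €414,000 × 23% = €95,220

€116,305 > €95,220, so the general income tax governs.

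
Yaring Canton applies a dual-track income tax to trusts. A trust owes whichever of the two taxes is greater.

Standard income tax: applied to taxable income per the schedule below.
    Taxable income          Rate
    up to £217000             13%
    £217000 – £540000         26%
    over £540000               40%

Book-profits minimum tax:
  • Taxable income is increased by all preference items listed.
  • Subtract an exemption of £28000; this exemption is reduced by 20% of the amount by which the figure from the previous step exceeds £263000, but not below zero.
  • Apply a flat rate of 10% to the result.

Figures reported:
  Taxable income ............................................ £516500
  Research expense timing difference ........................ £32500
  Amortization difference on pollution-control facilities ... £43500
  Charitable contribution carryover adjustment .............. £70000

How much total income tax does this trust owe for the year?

Standard income tax:
  £217000 × 13% = £28210
  £299500 × 26% = £77870
  → £106080

Book-profits minimum tax:
  Adjusted income: £516500 + £32500 + £43500 + £70000 = £662500
  Exemption: 20% × (£662500 − £263000) = £79900 ≥ £28000, so the exemption is fully phased out
  Base: £662500 − £0 = £662500
  £662500 × 10% = £66250

£106080 > £66250, so the standard income tax governs.

£106080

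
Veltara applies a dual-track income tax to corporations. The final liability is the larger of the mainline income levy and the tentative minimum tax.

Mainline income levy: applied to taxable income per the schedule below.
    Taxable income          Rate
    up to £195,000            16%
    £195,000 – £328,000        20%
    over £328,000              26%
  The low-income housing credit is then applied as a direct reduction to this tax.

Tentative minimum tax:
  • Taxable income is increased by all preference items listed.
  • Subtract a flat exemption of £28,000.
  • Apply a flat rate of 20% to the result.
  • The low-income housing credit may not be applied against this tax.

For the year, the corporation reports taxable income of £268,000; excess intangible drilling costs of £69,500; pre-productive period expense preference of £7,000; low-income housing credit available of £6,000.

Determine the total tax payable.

Mainline income levy:
  £195,000 × 16% = £31,200
  £73,000 × 20% = £14,600
  → £45,800
  Less low-income housing credit £6,000 → £39,800

Tentative minimum tax:
  Adjusted income: £268,000 + £69,500 + £7,000 = £344,500
  Less exemption £28,000 → base £316,500
  £316,500 × 20% = £63,300

£63,300 > £39,800, so the tentative minimum tax is the binding amount.

£63,300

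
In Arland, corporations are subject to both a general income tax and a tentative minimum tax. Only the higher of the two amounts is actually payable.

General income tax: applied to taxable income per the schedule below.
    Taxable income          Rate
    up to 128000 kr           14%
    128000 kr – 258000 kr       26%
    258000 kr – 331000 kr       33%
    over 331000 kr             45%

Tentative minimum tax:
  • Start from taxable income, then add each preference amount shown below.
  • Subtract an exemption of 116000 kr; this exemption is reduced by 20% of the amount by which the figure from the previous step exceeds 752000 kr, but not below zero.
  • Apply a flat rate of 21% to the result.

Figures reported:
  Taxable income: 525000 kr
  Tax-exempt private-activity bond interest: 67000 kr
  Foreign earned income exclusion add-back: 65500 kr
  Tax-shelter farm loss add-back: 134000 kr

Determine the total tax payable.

163110 kr

Tentative minimum tax:
  Adjusted income: 525000 kr + 67000 kr + 65500 kr + 134000 kr = 791500 kr
  Exemption: 116000 kr − 20% × (791500 kr − 752000 kr) = 116000 kr − 7900 kr = 108100 kr
  Base: 791500 kr − 108100 kr = 683400 kr
  683400 kr × 21% = 143514 kr

General income tax:
  128000 kr × 14% = 17920 kr
  130000 kr × 26% = 33800 kr
  73000 kr × 33% = 24090 kr
  194000 kr × 45% = 87300 kr
  → 163110 kr

163110 kr > 143514 kr, so the general income tax governs.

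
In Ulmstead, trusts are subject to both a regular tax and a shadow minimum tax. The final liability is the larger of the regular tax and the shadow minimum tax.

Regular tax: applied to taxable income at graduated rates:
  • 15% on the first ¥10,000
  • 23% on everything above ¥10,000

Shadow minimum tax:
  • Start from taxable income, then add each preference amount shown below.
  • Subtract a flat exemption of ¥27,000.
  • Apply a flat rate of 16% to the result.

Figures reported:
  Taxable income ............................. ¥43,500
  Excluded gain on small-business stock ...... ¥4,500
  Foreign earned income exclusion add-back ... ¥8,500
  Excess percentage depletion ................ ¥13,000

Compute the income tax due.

¥9,205

Regular tax:
  ¥10,000 × 15% = ¥1,500
  ¥33,500 × 23% = ¥7,705
  → ¥9,205

Shadow minimum tax:
  Adjusted income: ¥43,500 + ¥4,500 + ¥8,500 + ¥13,000 = ¥69,500
  Less exemption ¥27,000 → base ¥42,500
  ¥42,500 × 16% = ¥6,800

¥9,205 > ¥6,800, so the regular tax governs.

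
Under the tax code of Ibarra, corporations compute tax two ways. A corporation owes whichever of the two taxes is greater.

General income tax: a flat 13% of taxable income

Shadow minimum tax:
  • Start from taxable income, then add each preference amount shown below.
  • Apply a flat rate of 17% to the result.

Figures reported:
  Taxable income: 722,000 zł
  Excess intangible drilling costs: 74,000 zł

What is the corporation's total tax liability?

135,320 zł

Shadow minimum tax:
  Adjusted income: 722,000 zł + 74,000 zł = 796,000 zł
  796,000 zł × 17% = 135,320 zł

General income tax:
  722,000 zł × 13% = 93,860 zł

135,320 zł > 93,860 zł, so the shadow minimum tax is the binding amount.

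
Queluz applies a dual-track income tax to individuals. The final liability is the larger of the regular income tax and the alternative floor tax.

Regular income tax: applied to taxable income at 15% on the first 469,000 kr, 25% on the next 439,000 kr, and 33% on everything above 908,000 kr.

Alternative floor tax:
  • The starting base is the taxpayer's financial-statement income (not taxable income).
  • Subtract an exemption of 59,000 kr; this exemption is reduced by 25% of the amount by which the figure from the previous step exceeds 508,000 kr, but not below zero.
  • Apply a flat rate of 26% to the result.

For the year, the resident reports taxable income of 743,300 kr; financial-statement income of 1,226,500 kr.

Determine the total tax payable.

318,890 kr

Alternative floor tax:
  Base (financial-statement income): 1,226,500 kr
  Exemption: 25% × (1,226,500 kr − 508,000 kr) = 179,625 kr ≥ 59,000 kr, so the exemption is fully phased out
  Base: 1,226,500 kr − 0 kr = 1,226,500 kr
  1,226,500 kr × 26% = 318,890 kr

Regular income tax:
  469,000 kr × 15% = 70,350 kr
  274,300 kr × 25% = 68,575 kr
  → 138,925 kr

318,890 kr > 138,925 kr, so the alternative floor tax is the binding amount.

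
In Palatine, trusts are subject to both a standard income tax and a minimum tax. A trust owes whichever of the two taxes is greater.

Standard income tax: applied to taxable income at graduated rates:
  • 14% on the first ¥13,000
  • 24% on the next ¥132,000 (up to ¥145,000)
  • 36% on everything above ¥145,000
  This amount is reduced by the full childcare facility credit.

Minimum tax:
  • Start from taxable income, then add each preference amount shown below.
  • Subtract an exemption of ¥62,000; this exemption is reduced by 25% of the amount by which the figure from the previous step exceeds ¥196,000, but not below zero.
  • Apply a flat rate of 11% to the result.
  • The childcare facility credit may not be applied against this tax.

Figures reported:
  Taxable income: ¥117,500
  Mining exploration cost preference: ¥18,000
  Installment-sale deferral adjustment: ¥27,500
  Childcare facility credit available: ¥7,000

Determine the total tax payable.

Standard income tax:
  ¥13,000 × 14% = ¥1,820
  ¥104,500 × 24% = ¥25,080
  → ¥26,900
  Less childcare facility credit ¥7,000 → ¥19,900

Minimum tax:
  Adjusted income: ¥117,500 + ¥18,000 + ¥27,500 = ¥163,000
  Exemption: ¥163,000 ≤ ¥196,000, so full ¥62,000 applies
  Base: ¥163,000 − ¥62,000 = ¥101,000
  ¥101,000 × 11% = ¥11,110

¥19,900 > ¥11,110, so the standard income tax governs.

¥19,900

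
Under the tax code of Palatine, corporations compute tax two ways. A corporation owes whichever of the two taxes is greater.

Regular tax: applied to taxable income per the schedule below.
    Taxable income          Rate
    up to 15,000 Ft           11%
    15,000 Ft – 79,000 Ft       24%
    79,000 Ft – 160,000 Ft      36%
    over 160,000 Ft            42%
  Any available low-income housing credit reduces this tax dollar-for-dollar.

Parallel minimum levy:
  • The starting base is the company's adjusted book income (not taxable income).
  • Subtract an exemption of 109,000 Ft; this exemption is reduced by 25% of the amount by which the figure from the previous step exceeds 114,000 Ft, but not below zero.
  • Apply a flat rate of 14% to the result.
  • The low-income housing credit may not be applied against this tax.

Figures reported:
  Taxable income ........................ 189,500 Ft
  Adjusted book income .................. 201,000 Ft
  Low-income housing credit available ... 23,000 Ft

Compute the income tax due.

35,560 Ft

Parallel minimum levy:
  Base (adjusted book income): 201,000 Ft
  Exemption: 109,000 Ft − 25% × (201,000 Ft − 114,000 Ft) = 109,000 Ft − 21,750 Ft = 87,250 Ft
  Base: 201,000 Ft − 87,250 Ft = 113,750 Ft
  113,750 Ft × 14% = 15,925 Ft

Regular tax:
  15,000 Ft × 11% = 1,650 Ft
  64,000 Ft × 24% = 15,360 Ft
  81,000 Ft × 36% = 29,160 Ft
  29,500 Ft × 42% = 12,390 Ft
  → 58,560 Ft
  Less low-income housing credit 23,000 Ft → 35,560 Ft

35,560 Ft > 15,925 Ft, so the regular tax governs.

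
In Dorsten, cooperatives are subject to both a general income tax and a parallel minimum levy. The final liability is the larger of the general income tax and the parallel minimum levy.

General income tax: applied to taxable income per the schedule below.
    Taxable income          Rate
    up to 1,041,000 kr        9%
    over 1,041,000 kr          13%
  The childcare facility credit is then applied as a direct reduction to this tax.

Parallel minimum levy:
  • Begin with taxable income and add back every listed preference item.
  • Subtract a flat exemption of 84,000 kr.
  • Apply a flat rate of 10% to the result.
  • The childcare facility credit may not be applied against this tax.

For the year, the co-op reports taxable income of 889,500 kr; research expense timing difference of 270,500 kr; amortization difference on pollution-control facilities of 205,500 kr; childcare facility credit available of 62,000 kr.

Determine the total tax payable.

128,150 kr

Parallel minimum levy:
  Adjusted income: 889,500 kr + 270,500 kr + 205,500 kr = 1,365,500 kr
  Less exemption 84,000 kr → base 1,281,500 kr
  1,281,500 kr × 10% = 128,150 kr

General income tax:
  889,500 kr × 9% = 80,055 kr
  Less childcare facility credit 62,000 kr → 18,055 kr

128,150 kr > 18,055 kr, so the parallel minimum levy is the binding amount.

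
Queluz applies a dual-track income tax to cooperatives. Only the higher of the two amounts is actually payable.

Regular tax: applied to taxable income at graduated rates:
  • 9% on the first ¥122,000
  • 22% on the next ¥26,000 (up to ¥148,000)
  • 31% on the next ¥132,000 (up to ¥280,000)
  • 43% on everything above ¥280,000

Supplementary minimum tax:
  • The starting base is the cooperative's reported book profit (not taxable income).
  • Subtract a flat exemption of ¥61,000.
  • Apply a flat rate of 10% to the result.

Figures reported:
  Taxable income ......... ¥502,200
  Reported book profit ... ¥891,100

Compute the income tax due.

Supplementary minimum tax:
  Base (reported book profit): ¥891,100
  Less exemption ¥61,000 → base ¥830,100
  ¥830,100 × 10% = ¥83,010

Regular tax:
  ¥122,000 × 9% = ¥10,980
  ¥26,000 × 22% = ¥5,720
  ¥132,000 × 31% = ¥40,920
  ¥222,200 × 43% = ¥95,546
  → ¥153,166

¥153,166 > ¥83,010, so the regular tax governs.

¥153,166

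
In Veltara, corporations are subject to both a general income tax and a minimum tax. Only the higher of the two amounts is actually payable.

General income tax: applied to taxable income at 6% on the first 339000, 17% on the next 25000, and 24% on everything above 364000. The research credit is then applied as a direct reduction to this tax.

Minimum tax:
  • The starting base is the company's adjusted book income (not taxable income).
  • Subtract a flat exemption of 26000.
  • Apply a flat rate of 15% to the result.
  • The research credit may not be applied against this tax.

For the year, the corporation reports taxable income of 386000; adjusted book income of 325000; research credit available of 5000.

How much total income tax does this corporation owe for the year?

Minimum tax:
  Base (adjusted book income): 325000
  Less exemption 26000 → base 299000
  299000 × 15% = 44850

General income tax:
  339000 × 6% = 20340
  25000 × 17% = 4250
  22000 × 24% = 5280
  → 29870
  Less research credit 5000 → 24870

44850 > 24870, so the minimum tax is the binding amount.

44850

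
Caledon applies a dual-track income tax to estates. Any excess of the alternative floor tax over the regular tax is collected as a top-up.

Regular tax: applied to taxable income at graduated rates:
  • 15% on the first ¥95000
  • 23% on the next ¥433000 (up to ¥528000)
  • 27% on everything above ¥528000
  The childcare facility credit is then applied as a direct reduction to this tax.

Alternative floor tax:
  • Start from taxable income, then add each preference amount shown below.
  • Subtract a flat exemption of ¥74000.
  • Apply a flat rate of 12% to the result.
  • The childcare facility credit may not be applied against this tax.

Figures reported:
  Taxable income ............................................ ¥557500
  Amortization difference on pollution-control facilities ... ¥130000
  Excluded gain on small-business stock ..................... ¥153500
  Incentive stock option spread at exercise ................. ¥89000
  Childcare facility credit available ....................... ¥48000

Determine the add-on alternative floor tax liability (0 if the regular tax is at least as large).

Regular tax:
  ¥95000 × 15% = ¥14250
  ¥433000 × 23% = ¥99590
  ¥29500 × 27% = ¥7965
  → ¥121805
  Less childcare facility credit ¥48000 → ¥73805

Alternative floor tax:
  Adjusted income: ¥557500 + ¥130000 + ¥153500 + ¥89000 = ¥930000
  Less exemption ¥74000 → base ¥856000
  ¥856000 × 12% = ¥102720

Excess of alternative floor tax over regular tax: ¥102720 − ¥73805 = ¥28915.

¥28915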